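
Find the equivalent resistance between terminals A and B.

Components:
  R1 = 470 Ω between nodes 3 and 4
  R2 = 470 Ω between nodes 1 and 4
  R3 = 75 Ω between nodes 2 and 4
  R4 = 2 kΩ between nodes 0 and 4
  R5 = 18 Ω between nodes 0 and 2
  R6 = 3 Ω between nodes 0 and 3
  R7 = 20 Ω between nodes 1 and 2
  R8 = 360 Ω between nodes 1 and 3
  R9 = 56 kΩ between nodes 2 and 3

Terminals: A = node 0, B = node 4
The network is not a plain series/parallel combination. Inject a 1 A test current into terminal A (node 0) and return it from terminal B (node 4); then R_eq = V_A / (1 A).
Nodal analysis, taking node 4 as the 0 V reference.
Current source I_test pushes 1 A into node 0 and draws it out of node 4.
KCL at each unknown node (sum of currents leaving = 0; resistances in Ω):
  Node 0: (V_0 - 0)/2000 + (V_0 - V_2)/18 + (V_0 - V_3)/3 - 1 = 0
  Node 1: (V_1 - 0)/470 + (V_1 - V_2)/20 + (V_1 - V_3)/360 = 0
  Node 2: (V_2 - V_0)/18 + (V_2 - V_1)/20 + (V_2 - 0)/75 + (V_2 - V_3)/56000 = 0
  Node 3: (V_3 - V_0)/3 + (V_3 - V_1)/360 + (V_3 - V_2)/56000 + (V_3 - 0)/470 = 0
Collecting terms (coefficients in siemens):
  0.3894·V_0 - 0.05556·V_2 - 0.3333·V_3 = 1
  0.05491·V_1 - 0.05·V_2 - 0.002778·V_3 = 0
  0.1189·V_2 - 0.05556·V_0 - 0.05·V_1 - 0.00001786·V_3 = 0
  0.3383·V_3 - 0.3333·V_0 - 0.002778·V_1 - 0.00001786·V_2 = 0
Solving these 4 simultaneous equations (Gaussian elimination) gives:
  V_0 = 67.54 V, V_1 = 52.08 V, V_2 = 53.47 V, V_3 = 66.99 V
R_eq = V_0 / 1 A = 67.54 Ω

Final answer: 67.54 Ω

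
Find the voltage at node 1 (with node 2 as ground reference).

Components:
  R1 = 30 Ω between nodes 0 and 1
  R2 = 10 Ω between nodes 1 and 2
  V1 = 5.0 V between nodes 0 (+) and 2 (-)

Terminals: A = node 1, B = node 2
Nodal analysis, taking node 2 as the 0 V reference.
Source V1 fixes V_0 = 5 V.
KCL at each unknown node (sum of currents leaving = 0; resistances in Ω):
  Node 1: (V_1 - 5)/30 + (V_1 - 0)/10 = 0
Collecting terms: 0.1333 × V_1 = 0.1667  =>  V_1 = 1.25 V
The requested potential is V_1 = 1.25 V.

Final answer: V_1 = 1.25 V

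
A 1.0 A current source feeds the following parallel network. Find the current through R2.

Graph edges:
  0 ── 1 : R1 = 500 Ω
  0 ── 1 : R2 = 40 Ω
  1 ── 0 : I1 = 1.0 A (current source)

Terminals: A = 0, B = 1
All resistors sit directly between nodes 0 and 1, so they are in parallel and share one voltage V; the full source current 1 A splits among them.
1/R_par = 1/500 + 1/40 = 0.027 S  =>  R_par = 37.04 Ω
V = I × R_par = 1 × 37.04 = 37.04 V
I_R2 = V/R2 = 37.04/40 = 0.9259 A

Final answer: 0.9259 A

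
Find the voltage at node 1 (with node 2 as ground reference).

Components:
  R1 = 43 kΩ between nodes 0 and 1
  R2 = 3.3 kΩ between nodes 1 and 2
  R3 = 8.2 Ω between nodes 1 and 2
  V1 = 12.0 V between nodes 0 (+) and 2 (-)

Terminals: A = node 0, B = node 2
Nodal analysis, taking node 2 as the 0 V reference.
Source V1 fixes V_0 = 12 V.
KCL at each unknown node (sum of currents leaving = 0; resistances in Ω):
  Node 1: (V_1 - 12)/43000 + (V_1 - 0)/3300 + (V_1 - 0)/8.2 = 0
Collecting terms: 0.1223 × V_1 = 0.0002791  =>  V_1 = 0.002282 V
The requested potential is V_1 = 0.002282 V.

Final answer: V_1 = 0.002282 V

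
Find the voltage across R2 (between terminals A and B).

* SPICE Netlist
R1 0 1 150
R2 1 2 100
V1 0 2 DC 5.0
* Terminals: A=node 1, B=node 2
R1 and R2 are in series across V1 (node 0 → node 1 → node 2), and the output A–B is taken across R2, so this is a voltage divider.
Series current: I = V1/(R1 + R2) = 5/(150 + 100) = 5/250 = 0.02 A
V_R2 = I × R2 = V1 × R2/(R1 + R2) = 5 × 100/250 = 2 V

Final answer: 2 V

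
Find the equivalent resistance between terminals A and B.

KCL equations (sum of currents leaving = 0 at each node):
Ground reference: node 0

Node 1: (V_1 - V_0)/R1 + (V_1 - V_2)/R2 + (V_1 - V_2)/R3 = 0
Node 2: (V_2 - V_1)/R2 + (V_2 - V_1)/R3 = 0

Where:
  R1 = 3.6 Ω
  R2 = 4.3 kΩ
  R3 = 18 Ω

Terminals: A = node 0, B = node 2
Reduce the network between node 0 (A) and node 2 (B) by series/parallel combination:
  Rp1 = R2 ‖ R3 (parallel, both between nodes 1 and 2) = 1/(1/4300 + 1/18) = 17.92 Ω
  Rs1 = R1 + Rp1 (series, joined only at node 1) = 3.6 + 17.92 = 21.52 Ω
R_eq = 21.52 Ω

Final answer: 21.52 Ω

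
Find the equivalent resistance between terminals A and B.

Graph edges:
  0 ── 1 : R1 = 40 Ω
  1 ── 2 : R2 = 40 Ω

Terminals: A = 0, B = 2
Reduce the network between node 0 (A) and node 2 (B) by series/parallel combination:
  Rs1 = R1 + R2 (series, joined only at node 1) = 40 + 40 = 80 Ω
R_eq = 80 Ω

Final answer: 80 Ω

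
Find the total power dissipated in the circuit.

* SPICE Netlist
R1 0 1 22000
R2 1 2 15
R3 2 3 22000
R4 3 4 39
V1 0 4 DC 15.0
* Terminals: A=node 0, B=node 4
Nodal analysis, taking node 4 as the 0 V reference.
Source V1 fixes V_0 = 15 V.
KCL at each unknown node (sum of currents leaving = 0; resistances in Ω):
  Node 1: (V_1 - 15)/22000 + (V_1 - V_2)/15 = 0
  Node 2: (V_2 - V_1)/15 + (V_2 - V_3)/22000 = 0
  Node 3: (V_3 - V_2)/22000 + (V_3 - 0)/39 = 0
Collecting terms (coefficients in siemens):
  0.06671·V_1 - 0.06667·V_2 = 0.0006818
  0.06671·V_2 - 0.06667·V_1 - 0.00004545·V_3 = 0
  0.02569·V_3 - 0.00004545·V_2 = 0
Solving these 3 simultaneous equations (Gaussian elimination) gives:
  V_1 = 7.509 V, V_2 = 7.504 V, V_3 = 0.01328 V
Power in each resistor, P = (ΔV)²/R:
  P_R1 = (15 - 7.509)²/22000 = 0.002551 W
  P_R2 = (7.509 - 7.504)²/15 = 0.000001739 W
  P_R3 = (7.504 - 0.01328)²/22000 = 0.002551 W
  P_R4 = (0.01328 - 0)²/39 = 0.000004521 W
P_total = P_R1 + P_R2 + P_R3 + P_R4 = 0.005107 W

Final answer: 0.005107 W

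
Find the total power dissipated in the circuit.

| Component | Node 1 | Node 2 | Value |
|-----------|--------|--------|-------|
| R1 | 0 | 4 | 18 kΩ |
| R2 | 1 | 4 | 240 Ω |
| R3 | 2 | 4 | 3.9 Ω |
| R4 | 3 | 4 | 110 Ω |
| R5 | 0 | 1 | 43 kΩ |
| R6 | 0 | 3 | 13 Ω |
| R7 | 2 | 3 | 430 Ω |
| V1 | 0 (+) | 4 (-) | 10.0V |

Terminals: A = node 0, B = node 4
Nodal analysis, taking node 4 as the 0 V reference.
Source V1 fixes V_0 = 10 V.
KCL at each unknown node (sum of currents leaving = 0; resistances in Ω):
  Node 1: (V_1 - 0)/240 + (V_1 - 10)/43000 = 0
  Node 2: (V_2 - 0)/3.9 + (V_2 - V_3)/430 = 0
  Node 3: (V_3 - 0)/110 + (V_3 - 10)/13 + (V_3 - V_2)/430 = 0
Collecting terms (coefficients in siemens):
  0.00419·V_1 = 0.0002326
  0.2587·V_2 - 0.002326·V_3 = 0
  0.08834·V_3 - 0.002326·V_2 = 0.7692
Solving these 3 simultaneous equations (Gaussian elimination) gives:
  V_1 = 0.0555 V, V_2 = 0.07829 V, V_3 = 8.71 V
Power in each resistor, P = (ΔV)²/R:
  P_R1 = (10 - 0)²/18000 = 0.005556 W
  P_R2 = (0.0555 - 0)²/240 = 0.00001284 W
  P_R3 = (0.07829 - 0)²/3.9 = 0.001571 W
  P_R4 = (8.71 - 0)²/110 = 0.6896 W
  P_R5 = (10 - 0.0555)²/43000 = 0.0023 W
  P_R6 = (10 - 8.71)²/13 = 0.1281 W
  P_R7 = (0.07829 - 8.71)²/430 = 0.1733 W
P_total = P_R1 + P_R2 + P_R3 + P_R4 + P_R5 + P_R6 + P_R7 = 1 W

Final answer: 1 W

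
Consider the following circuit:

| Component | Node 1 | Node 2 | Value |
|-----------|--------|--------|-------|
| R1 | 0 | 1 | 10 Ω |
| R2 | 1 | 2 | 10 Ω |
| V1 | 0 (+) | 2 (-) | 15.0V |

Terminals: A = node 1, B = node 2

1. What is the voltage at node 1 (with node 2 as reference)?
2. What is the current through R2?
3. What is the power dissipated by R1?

Nodal analysis, taking node 2 as the 0 V reference.
Source V1 fixes V_0 = 15 V.
KCL at each unknown node (sum of currents leaving = 0; resistances in Ω):
  Node 1: (V_1 - 15)/10 + (V_1 - 0)/10 = 0
Collecting terms: 0.2 × V_1 = 1.5  =>  V_1 = 7.5 V
Part 1:
  Read off the nodal solution: V_1 = 7.5 V
Part 2:
  I_R2 = (V_1 - V_2)/R2 = (7.5 - 0)/10 = 0.75 A
  Magnitude: I_R2 = 0.75 A
Part 3:
  I_R1 = (V_0 - V_1)/R1 = (15 - 7.5)/10 = 0.75 A
  P_R1 = I_R1² × R1 = (0.75)² × 10 = 5.625 W

Final answers:
1. V_1 = 7.5 V
2. I_R2 = 0.75 A
3. P_R1 = 5.625 W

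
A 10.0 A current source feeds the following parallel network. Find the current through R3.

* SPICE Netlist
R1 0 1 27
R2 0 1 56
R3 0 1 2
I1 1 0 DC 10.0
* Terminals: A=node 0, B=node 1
All resistors sit directly between nodes 0 and 1, so they are in parallel and share one voltage V; the full source current 10 A splits among them.
1/R_par = 1/27 + 1/56 + 1/2 = 0.5549 S  =>  R_par = 1.802 Ω
V = I × R_par = 10 × 1.802 = 18.02 V
I_R3 = V/R3 = 18.02/2 = 9.011 A

Final answer: 9.011 A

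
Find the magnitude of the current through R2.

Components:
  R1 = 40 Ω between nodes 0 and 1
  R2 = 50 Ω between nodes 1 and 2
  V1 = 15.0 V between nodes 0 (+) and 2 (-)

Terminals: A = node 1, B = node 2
Nodal analysis, taking node 2 as the 0 V reference.
Source V1 fixes V_0 = 15 V.
KCL at each unknown node (sum of currents leaving = 0; resistances in Ω):
  Node 1: (V_1 - 15)/40 + (V_1 - 0)/50 = 0
Collecting terms: 0.045 × V_1 = 0.375  =>  V_1 = 8.333 V
I_R2 = (V_1 - V_2)/R2 = (8.333 - 0)/50 = 0.1667 A
|I_R2| = 0.1667 A

Final answer: |I_R2| = 0.1667 A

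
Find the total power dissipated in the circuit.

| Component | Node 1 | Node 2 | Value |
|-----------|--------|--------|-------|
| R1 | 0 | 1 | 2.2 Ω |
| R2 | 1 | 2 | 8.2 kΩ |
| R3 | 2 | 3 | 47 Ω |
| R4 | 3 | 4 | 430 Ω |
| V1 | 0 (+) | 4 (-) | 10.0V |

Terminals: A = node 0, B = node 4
Nodal analysis, taking node 4 as the 0 V reference.
Source V1 fixes V_0 = 10 V.
KCL at each unknown node (sum of currents leaving = 0; resistances in Ω):
  Node 1: (V_1 - 10)/2.2 + (V_1 - V_2)/8200 = 0
  Node 2: (V_2 - V_1)/8200 + (V_2 - V_3)/47 = 0
  Node 3: (V_3 - V_2)/47 + (V_3 - 0)/430 = 0
Collecting terms (coefficients in siemens):
  0.4547·V_1 - 0.000122·V_2 = 4.545
  0.0214·V_2 - 0.000122·V_1 - 0.02128·V_3 = 0
  0.0236·V_3 - 0.02128·V_2 = 0
Solving these 3 simultaneous equations (Gaussian elimination) gives:
  V_1 = 9.997 V, V_2 = 0.5496 V, V_3 = 0.4954 V
Power in each resistor, P = (ΔV)²/R:
  P_R1 = (10 - 9.997)²/2.2 = 0.000002921 W
  P_R2 = (9.997 - 0.5496)²/8200 = 0.01089 W
  P_R3 = (0.5496 - 0.4954)²/47 = 0.00006239 W
  P_R4 = (0.4954 - 0)²/430 = 0.0005708 W
P_total = P_R1 + P_R2 + P_R3 + P_R4 = 0.01152 W

Final answer: 0.01152 W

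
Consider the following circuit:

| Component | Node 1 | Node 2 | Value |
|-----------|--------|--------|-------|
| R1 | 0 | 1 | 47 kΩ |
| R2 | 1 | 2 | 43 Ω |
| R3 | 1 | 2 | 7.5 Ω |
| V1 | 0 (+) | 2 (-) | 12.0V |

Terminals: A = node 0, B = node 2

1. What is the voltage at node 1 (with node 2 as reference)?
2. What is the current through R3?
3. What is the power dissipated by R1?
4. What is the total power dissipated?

Nodal analysis, taking node 2 as the 0 V reference.
Source V1 fixes V_0 = 12 V.
KCL at each unknown node (sum of currents leaving = 0; resistances in Ω):
  Node 1: (V_1 - 12)/47000 + (V_1 - 0)/43 + (V_1 - 0)/7.5 = 0
Collecting terms: 0.1566 × V_1 = 0.0002553  =>  V_1 = 0.00163 V
Part 1:
  Read off the nodal solution: V_1 = 0.00163 V
Part 2:
  I_R3 = (V_1 - V_2)/R3 = (0.00163 - 0)/7.5 = 0.0002174 A
  Magnitude: I_R3 = 0.0002174 A
Part 3:
  I_R1 = (V_0 - V_1)/R1 = (12 - 0.00163)/47000 = 0.0002553 A
  P_R1 = I_R1² × R1 = (0.0002553)² × 47000 = 0.003063 W
Part 4:
  Power in each resistor, P = (ΔV)²/R:
    P_R1 = (12 - 0.00163)²/47000 = 0.003063 W
    P_R2 = (0.00163 - 0)²/43 = 0.00000006181 W
    P_R3 = (0.00163 - 0)²/7.5 = 0.0000003544 W
  P_total = P_R1 + P_R2 + P_R3 = 0.003063 W

Final answers:
1. V_1 = 0.00163 V
2. I_R3 = 0.0002174 A
3. P_R1 = 0.003063 W
4. P_total = 0.003063 W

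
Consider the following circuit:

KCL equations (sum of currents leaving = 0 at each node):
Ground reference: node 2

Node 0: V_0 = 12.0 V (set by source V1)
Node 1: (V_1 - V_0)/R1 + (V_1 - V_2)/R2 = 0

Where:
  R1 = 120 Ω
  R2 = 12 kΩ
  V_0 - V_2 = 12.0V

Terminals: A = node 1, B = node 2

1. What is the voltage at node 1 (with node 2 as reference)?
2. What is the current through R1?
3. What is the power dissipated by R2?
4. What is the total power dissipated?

Nodal analysis, taking node 2 as the 0 V reference.
Source V1 fixes V_0 = 12 V.
KCL at each unknown node (sum of currents leaving = 0; resistances in Ω):
  Node 1: (V_1 - 12)/120 + (V_1 - 0)/12000 = 0
Collecting terms: 0.008417 × V_1 = 0.1  =>  V_1 = 11.88 V
Part 1:
  Read off the nodal solution: V_1 = 11.88 V
Part 2:
  I_R1 = (V_0 - V_1)/R1 = (12 - 11.88)/120 = 0.0009901 A
  Magnitude: I_R1 = 0.0009901 A
Part 3:
  I_R2 = (V_1 - V_2)/R2 = (11.88 - 0)/12000 = 0.0009901 A
  P_R2 = I_R2² × R2 = (0.0009901)² × 12000 = 0.01176 W
Part 4:
  Power in each resistor, P = (ΔV)²/R:
    P_R1 = (12 - 11.88)²/120 = 0.0001176 W
    P_R2 = (11.88 - 0)²/12000 = 0.01176 W
  P_total = P_R1 + P_R2 = 0.01188 W

Final answers:
1. V_1 = 11.88 V
2. I_R1 = 0.0009901 A
3. P_R2 = 0.01176 W
4. P_total = 0.01188 W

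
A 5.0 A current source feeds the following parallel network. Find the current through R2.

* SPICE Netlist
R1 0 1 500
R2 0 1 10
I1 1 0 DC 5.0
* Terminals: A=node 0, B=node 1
All resistors sit directly between nodes 0 and 1, so they are in parallel and share one voltage V; the full source current 5 A splits among them.
1/R_par = 1/500 + 1/10 = 0.102 S  =>  R_par = 9.804 Ω
V = I × R_par = 5 × 9.804 = 49.02 V
I_R2 = V/R2 = 49.02/10 = 4.902 A

Final answer: 4.902 A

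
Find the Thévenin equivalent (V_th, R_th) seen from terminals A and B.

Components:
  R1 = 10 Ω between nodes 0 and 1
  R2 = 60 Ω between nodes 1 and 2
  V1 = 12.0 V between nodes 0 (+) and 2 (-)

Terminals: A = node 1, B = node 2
Step 1 — V_th is the open-circuit voltage V_A - V_B (nothing connected across the terminals).
Nodal analysis, taking node 2 as the 0 V reference.
Source V1 fixes V_0 = 12 V.
KCL at each unknown node (sum of currents leaving = 0; resistances in Ω):
  Node 1: (V_1 - 12)/10 + (V_1 - 0)/60 = 0
Collecting terms: 0.1167 × V_1 = 1.2  =>  V_1 = 10.29 V
V_th = V_1 - V_2 = 10.29 - 0 = 10.29 V
Step 2 — R_th: zero the source — replace V1 by a short circuit (node 2 merges into node 0) — and find the resistance seen between A (node 1) and B (node 0).
Reduce the network between node 1 (A) and node 0 (B) by series/parallel combination:
  Rp1 = R1 ‖ R2 (parallel, both between nodes 0 and 1) = 1/(1/10 + 1/60) = 8.571 Ω
R_th = 8.571 Ω

Final answer: V_th = 10.29 V, R_th = 8.571 Ω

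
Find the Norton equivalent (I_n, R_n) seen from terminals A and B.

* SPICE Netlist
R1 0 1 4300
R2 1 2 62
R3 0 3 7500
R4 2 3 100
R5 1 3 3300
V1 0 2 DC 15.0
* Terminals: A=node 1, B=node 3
Find the Thévenin equivalent first; then I_n = V_th/R_th and R_n = R_th.
Step 1 — V_th is the open-circuit voltage V_A - V_B (nothing connected across the terminals).
Nodal analysis, taking node 2 as the 0 V reference.
Source V1 fixes V_0 = 15 V.
KCL at each unknown node (sum of currents leaving = 0; resistances in Ω):
  Node 1: (V_1 - 15)/4300 + (V_1 - 0)/62 + (V_1 - V_3)/3300 = 0
  Node 3: (V_3 - 15)/7500 + (V_3 - 0)/100 + (V_3 - V_1)/3300 = 0
Collecting terms (coefficients in siemens):
  0.01666·V_1 - 0.000303·V_3 = 0.003488
  0.01044·V_3 - 0.000303·V_1 = 0.002
Determinant D = (0.01666)(0.01044) - (-0.000303)(-0.000303) = 0.0001738
V_1 = [(0.003488)(0.01044) - (-0.000303)(0.002)]/D = 0.2129 V
V_3 = [(0.01666)(0.002) - (0.003488)(-0.000303)]/D = 0.1978 V
V_th = V_1 - V_3 = 0.2129 - 0.1978 = 0.01511 V
Step 2 — R_th: zero the source — replace V1 by a short circuit (node 2 merges into node 0) — and find the resistance seen between A (node 1) and B (node 3).
Reduce the network between node 1 (A) and node 3 (B) by series/parallel combination:
  Rp1 = R1 ‖ R2 (parallel, both between nodes 0 and 1) = 1/(1/4300 + 1/62) = 61.12 Ω
  Rp2 = R3 ‖ R4 (parallel, both between nodes 0 and 3) = 1/(1/7500 + 1/100) = 98.68 Ω
  Rs1 = Rp1 + Rp2 (series, joined only at node 0) = 61.12 + 98.68 = 159.8 Ω
  Rp3 = R5 ‖ Rs1 (parallel, both between nodes 1 and 3) = 1/(1/3300 + 1/159.8) = 152.4 Ω
R_th = 152.4 Ω
I_n = V_th/R_th = 0.01511/152.4 = 0.0000991 A, and R_n = R_th = 152.4 Ω

Final answer: I_n = 9.91e-05 A, R_n = 152.4 Ω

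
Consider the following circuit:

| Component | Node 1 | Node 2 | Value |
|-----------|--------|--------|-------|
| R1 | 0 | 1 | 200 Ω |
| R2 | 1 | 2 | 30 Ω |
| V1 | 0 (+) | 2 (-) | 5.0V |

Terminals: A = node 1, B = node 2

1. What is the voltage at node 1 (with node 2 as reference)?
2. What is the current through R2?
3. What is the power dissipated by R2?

Nodal analysis, taking node 2 as the 0 V reference.
Source V1 fixes V_0 = 5 V.
KCL at each unknown node (sum of currents leaving = 0; resistances in Ω):
  Node 1: (V_1 - 5)/200 + (V_1 - 0)/30 = 0
Collecting terms: 0.03833 × V_1 = 0.025  =>  V_1 = 0.6522 V
Part 1:
  Read off the nodal solution: V_1 = 0.6522 V
Part 2:
  I_R2 = (V_1 - V_2)/R2 = (0.6522 - 0)/30 = 0.02174 A
  Magnitude: I_R2 = 0.02174 A
Part 3:
  I_R2 = (V_1 - V_2)/R2 = (0.6522 - 0)/30 = 0.02174 A
  P_R2 = I_R2² × R2 = (0.02174)² × 30 = 0.01418 W

Final answers:
1. V_1 = 0.6522 V
2. I_R2 = 0.02174 A
3. P_R2 = 0.01418 W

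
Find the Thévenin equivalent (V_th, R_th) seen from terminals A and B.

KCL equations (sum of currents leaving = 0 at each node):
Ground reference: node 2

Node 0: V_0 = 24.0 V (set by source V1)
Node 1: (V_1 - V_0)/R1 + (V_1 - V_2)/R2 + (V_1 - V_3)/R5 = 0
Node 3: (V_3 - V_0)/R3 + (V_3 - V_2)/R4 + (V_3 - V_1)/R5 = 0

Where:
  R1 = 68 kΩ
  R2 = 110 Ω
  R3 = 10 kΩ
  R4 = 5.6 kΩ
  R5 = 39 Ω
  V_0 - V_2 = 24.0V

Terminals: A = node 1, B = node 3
Step 1 — V_th is the open-circuit voltage V_A - V_B (nothing connected across the terminals).
Nodal analysis, taking node 2 as the 0 V reference.
Source V1 fixes V_0 = 24 V.
KCL at each unknown node (sum of currents leaving = 0; resistances in Ω):
  Node 1: (V_1 - 24)/68000 + (V_1 - 0)/110 + (V_1 - V_3)/39 = 0
  Node 3: (V_3 - 24)/10000 + (V_3 - 0)/5600 + (V_3 - V_1)/39 = 0
Collecting terms (coefficients in siemens):
  0.03475·V_1 - 0.02564·V_3 = 0.0003529
  0.02592·V_3 - 0.02564·V_1 = 0.0024
Determinant D = (0.03475)(0.02592) - (-0.02564)(-0.02564) = 0.0002432
V_1 = [(0.0003529)(0.02592) - (-0.02564)(0.0024)]/D = 0.2907 V
V_3 = [(0.03475)(0.0024) - (0.0003529)(-0.02564)]/D = 0.3802 V
V_th = V_1 - V_3 = 0.2907 - 0.3802 = -0.08947 V
Step 2 — R_th: zero the source — replace V1 by a short circuit (node 2 merges into node 0) — and find the resistance seen between A (node 1) and B (node 3).
Reduce the network between node 1 (A) and node 3 (B) by series/parallel combination:
  Rp1 = R1 ‖ R2 (parallel, both between nodes 0 and 1) = 1/(1/68000 + 1/110) = 109.8 Ω
  Rp2 = R3 ‖ R4 (parallel, both between nodes 0 and 3) = 1/(1/10000 + 1/5600) = 3590 Ω
  Rs1 = Rp1 + Rp2 (series, joined only at node 0) = 109.8 + 3590 = 3700 Ω
  Rp3 = R5 ‖ Rs1 (parallel, both between nodes 1 and 3) = 1/(1/39 + 1/3700) = 38.59 Ω
R_th = 38.59 Ω

Final answer: V_th = -0.08947 V, R_th = 38.59 Ω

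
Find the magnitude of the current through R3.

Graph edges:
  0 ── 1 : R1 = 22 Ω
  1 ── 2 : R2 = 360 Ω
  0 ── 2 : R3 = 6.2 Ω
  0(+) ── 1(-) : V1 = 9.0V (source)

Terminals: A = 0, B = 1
Nodal analysis, taking node 1 as the 0 V reference.
Source V1 fixes V_0 = 9 V.
KCL at each unknown node (sum of currents leaving = 0; resistances in Ω):
  Node 2: (V_2 - 0)/360 + (V_2 - 9)/6.2 = 0
Collecting terms: 0.1641 × V_2 = 1.452  =>  V_2 = 8.848 V
I_R3 = (V_0 - V_2)/R3 = (9 - 8.848)/6.2 = 0.02458 A
|I_R3| = 0.02458 A

Final answer: |I_R3| = 0.02458 A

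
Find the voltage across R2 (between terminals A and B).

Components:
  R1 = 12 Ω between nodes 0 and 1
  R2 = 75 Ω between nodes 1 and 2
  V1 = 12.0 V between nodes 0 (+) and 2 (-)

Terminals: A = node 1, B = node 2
R1 and R2 are in series across V1 (node 0 → node 1 → node 2), and the output A–B is taken across R2, so this is a voltage divider.
Series current: I = V1/(R1 + R2) = 12/(12 + 75) = 12/87 = 0.1379 A
V_R2 = I × R2 = V1 × R2/(R1 + R2) = 12 × 75/87 = 10.34 V

Final answer: 10.34 V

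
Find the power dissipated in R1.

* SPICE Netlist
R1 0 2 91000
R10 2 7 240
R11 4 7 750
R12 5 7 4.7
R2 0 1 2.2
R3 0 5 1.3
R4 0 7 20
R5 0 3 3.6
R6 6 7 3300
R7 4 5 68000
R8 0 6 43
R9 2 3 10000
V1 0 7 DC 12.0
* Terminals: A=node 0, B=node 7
Nodal analysis, taking node 7 as the 0 V reference.
Source V1 fixes V_0 = 12 V.
KCL at each unknown node (sum of currents leaving = 0; resistances in Ω):
  Node 1: (V_1 - 12)/2.2 = 0
  Node 2: (V_2 - 12)/91000 + (V_2 - V_3)/10000 + (V_2 - 0)/240 = 0
  Node 3: (V_3 - 12)/3.6 + (V_3 - V_2)/10000 = 0
  Node 4: (V_4 - V_5)/68000 + (V_4 - 0)/750 = 0
  Node 5: (V_5 - 12)/1.3 + (V_5 - V_4)/68000 + (V_5 - 0)/4.7 = 0
  Node 6: (V_6 - 0)/3300 + (V_6 - 12)/43 = 0
Collecting terms (coefficients in siemens):
  0.4545·V_1 = 5.455
  0.004278·V_2 - 0.0001·V_3 = 0.0001319
  0.2779·V_3 - 0.0001·V_2 = 3.333
  0.001348·V_4 - 0.00001471·V_5 = 0
  0.982·V_5 - 0.00001471·V_4 = 9.231
  0.02356·V_6 = 0.2791
Solving these 6 simultaneous equations (Gaussian elimination) gives:
  V_1 = 12 V, V_2 = 0.3113 V, V_3 = 12 V, V_4 = 0.1025 V
  V_5 = 9.4 V, V_6 = 11.85 V
I_R1 = (V_0 - V_2)/R1 = (12 - 0.3113)/91000 = 0.0001284 A
P_R1 = I_R1² × R1 = (0.0001284)² × 91000 = 0.001501 W

Final answer: 0.001501 W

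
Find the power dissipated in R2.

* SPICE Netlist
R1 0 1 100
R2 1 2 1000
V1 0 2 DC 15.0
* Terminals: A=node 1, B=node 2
Nodal analysis, taking node 2 as the 0 V reference.
Source V1 fixes V_0 = 15 V.
KCL at each unknown node (sum of currents leaving = 0; resistances in Ω):
  Node 1: (V_1 - 15)/100 + (V_1 - 0)/1000 = 0
Collecting terms: 0.011 × V_1 = 0.15  =>  V_1 = 13.64 V
I_R2 = (V_1 - V_2)/R2 = (13.64 - 0)/1000 = 0.01364 A
P_R2 = I_R2² × R2 = (0.01364)² × 1000 = 0.186 W

Final answer: 0.186 W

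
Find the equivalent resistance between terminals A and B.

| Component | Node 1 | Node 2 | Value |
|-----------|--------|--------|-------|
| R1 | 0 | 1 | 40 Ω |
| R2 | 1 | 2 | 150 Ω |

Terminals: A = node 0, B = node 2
Reduce the network between node 0 (A) and node 2 (B) by series/parallel combination:
  Rs1 = R1 + R2 (series, joined only at node 1) = 40 + 150 = 190 Ω
R_eq = 190 Ω

Final answer: 190 Ω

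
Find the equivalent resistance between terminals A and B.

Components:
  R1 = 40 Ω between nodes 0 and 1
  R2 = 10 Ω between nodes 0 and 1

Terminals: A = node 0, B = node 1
Reduce the network between node 0 (A) and node 1 (B) by series/parallel combination:
  Rp1 = R1 ‖ R2 (parallel, both between nodes 0 and 1) = 1/(1/40 + 1/10) = 8 Ω
R_eq = 8 Ω

Final answer: 8 Ω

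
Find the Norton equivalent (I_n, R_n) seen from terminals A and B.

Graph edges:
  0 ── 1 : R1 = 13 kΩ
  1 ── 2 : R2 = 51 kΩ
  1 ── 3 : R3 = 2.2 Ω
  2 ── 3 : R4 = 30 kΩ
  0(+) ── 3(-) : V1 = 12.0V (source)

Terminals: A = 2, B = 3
Find the Thévenin equivalent first; then I_n = V_th/R_th and R_n = R_th.
Step 1 — V_th is the open-circuit voltage V_A - V_B (nothing connected across the terminals).
Nodal analysis, taking node 3 as the 0 V reference.
Source V1 fixes V_0 = 12 V.
KCL at each unknown node (sum of currents leaving = 0; resistances in Ω):
  Node 1: (V_1 - 12)/13000 + (V_1 - V_2)/51000 + (V_1 - 0)/2.2 = 0
  Node 2: (V_2 - V_1)/51000 + (V_2 - 0)/30000 = 0
Collecting terms (coefficients in siemens):
  0.4546·V_1 - 0.00001961·V_2 = 0.0009231
  0.00005294·V_2 - 0.00001961·V_1 = 0
Determinant D = (0.4546)(0.00005294) - (-0.00001961)(-0.00001961) = 0.00002407
V_1 = [(0.0009231)(0.00005294) - (-0.00001961)(0)]/D = 0.00203 V
V_2 = [(0.4546)(0) - (0.0009231)(-0.00001961)]/D = 0.000752 V
V_th = V_2 - V_3 = 0.000752 - 0 = 0.000752 V
Step 2 — R_th: zero the source — replace V1 by a short circuit (node 3 merges into node 0) — and find the resistance seen between A (node 2) and B (node 0).
Reduce the network between node 2 (A) and node 0 (B) by series/parallel combination:
  Rp1 = R1 ‖ R3 (parallel, both between nodes 0 and 1) = 1/(1/13000 + 1/2.2) = 2.2 Ω
  Rs1 = R2 + Rp1 (series, joined only at node 1) = 51000 + 2.2 = 51000 Ω
  Rp2 = R4 ‖ Rs1 (parallel, both between nodes 0 and 2) = 1/(1/30000 + 1/51000) = 18890 Ω
R_th = 18.89 kΩ
I_n = V_th/R_th = 0.000752/18890 = 0.00000003981 A, and R_n = R_th = 18.89 kΩ

Final answer: I_n = 3.981e-08 A, R_n = 18.89 kΩ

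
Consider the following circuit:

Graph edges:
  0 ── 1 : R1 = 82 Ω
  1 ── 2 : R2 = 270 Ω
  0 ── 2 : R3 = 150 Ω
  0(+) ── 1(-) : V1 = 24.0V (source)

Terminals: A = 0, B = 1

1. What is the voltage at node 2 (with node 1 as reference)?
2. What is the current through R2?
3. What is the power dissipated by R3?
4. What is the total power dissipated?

Nodal analysis, taking node 1 as the 0 V reference.
Source V1 fixes V_0 = 24 V.
KCL at each unknown node (sum of currents leaving = 0; resistances in Ω):
  Node 2: (V_2 - 0)/270 + (V_2 - 24)/150 = 0
Collecting terms: 0.01037 × V_2 = 0.16  =>  V_2 = 15.43 V
Part 1:
  Read off the nodal solution: V_2 = 15.43 V
Part 2:
  I_R2 = (V_1 - V_2)/R2 = (0 - 15.43)/270 = -0.05714 A
  Magnitude: I_R2 = 0.05714 A
Part 3:
  I_R3 = (V_0 - V_2)/R3 = (24 - 15.43)/150 = 0.05714 A
  P_R3 = I_R3² × R3 = (0.05714)² × 150 = 0.4898 W
Part 4:
  Power in each resistor, P = (ΔV)²/R:
    P_R1 = (24 - 0)²/82 = 7.024 W
    P_R2 = (0 - 15.43)²/270 = 0.8816 W
    P_R3 = (24 - 15.43)²/150 = 0.4898 W
  P_total = P_R1 + P_R2 + P_R3 = 8.396 W

Final answers:
1. V_2 = 15.43 V
2. I_R2 = 0.05714 A
3. P_R3 = 0.4898 W
4. P_total = 8.396 W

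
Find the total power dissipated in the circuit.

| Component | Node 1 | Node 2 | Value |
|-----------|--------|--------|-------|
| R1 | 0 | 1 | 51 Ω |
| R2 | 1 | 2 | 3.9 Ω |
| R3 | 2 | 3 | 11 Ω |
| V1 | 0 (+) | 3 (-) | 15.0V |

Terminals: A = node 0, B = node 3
Nodal analysis, taking node 3 as the 0 V reference.
Source V1 fixes V_0 = 15 V.
KCL at each unknown node (sum of currents leaving = 0; resistances in Ω):
  Node 1: (V_1 - 15)/51 + (V_1 - V_2)/3.9 = 0
  Node 2: (V_2 - V_1)/3.9 + (V_2 - 0)/11 = 0
Collecting terms (coefficients in siemens):
  0.276·V_1 - 0.2564·V_2 = 0.2941
  0.3473·V_2 - 0.2564·V_1 = 0
Determinant D = (0.276)(0.3473) - (-0.2564)(-0.2564) = 0.03012
V_1 = [(0.2941)(0.3473) - (-0.2564)(0)]/D = 3.392 V
V_2 = [(0.276)(0) - (0.2941)(-0.2564)]/D = 2.504 V
Power in each resistor, P = (ΔV)²/R:
  P_R1 = (15 - 3.392)²/51 = 2.642 W
  P_R2 = (3.392 - 2.504)²/3.9 = 0.2021 W
  P_R3 = (2.504 - 0)²/11 = 0.5699 W
P_total = P_R1 + P_R2 + P_R3 = 3.414 W

Final answer: 3.414 W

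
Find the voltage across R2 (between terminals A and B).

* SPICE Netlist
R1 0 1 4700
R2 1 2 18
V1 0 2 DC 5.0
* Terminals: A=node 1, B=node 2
R1 and R2 are in series across V1 (node 0 → node 1 → node 2), and the output A–B is taken across R2, so this is a voltage divider.
Series current: I = V1/(R1 + R2) = 5/(4700 + 18) = 5/4718 = 0.00106 A
V_R2 = I × R2 = V1 × R2/(R1 + R2) = 5 × 18/4718 = 0.01908 V

Final answer: 0.01908 V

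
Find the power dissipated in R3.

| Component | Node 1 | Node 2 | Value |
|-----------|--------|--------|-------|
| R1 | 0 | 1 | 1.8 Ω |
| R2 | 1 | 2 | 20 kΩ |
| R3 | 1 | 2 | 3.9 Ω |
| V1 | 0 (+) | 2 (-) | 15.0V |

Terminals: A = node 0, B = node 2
Nodal analysis, taking node 2 as the 0 V reference.
Source V1 fixes V_0 = 15 V.
KCL at each unknown node (sum of currents leaving = 0; resistances in Ω):
  Node 1: (V_1 - 15)/1.8 + (V_1 - 0)/20000 + (V_1 - 0)/3.9 = 0
Collecting terms: 0.812 × V_1 = 8.333  =>  V_1 = 10.26 V
I_R3 = (V_1 - V_2)/R3 = (10.26 - 0)/3.9 = 2.631 A
P_R3 = I_R3² × R3 = (2.631)² × 3.9 = 27 W

Final answer: 27 W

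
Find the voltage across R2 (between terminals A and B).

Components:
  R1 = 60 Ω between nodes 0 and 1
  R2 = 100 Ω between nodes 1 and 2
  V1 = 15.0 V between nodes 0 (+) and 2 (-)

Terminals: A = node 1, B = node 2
R1 and R2 are in series across V1 (node 0 → node 1 → node 2), and the output A–B is taken across R2, so this is a voltage divider.
Series current: I = V1/(R1 + R2) = 15/(60 + 100) = 15/160 = 0.09375 A
V_R2 = I × R2 = V1 × R2/(R1 + R2) = 15 × 100/160 = 9.375 V

Final answer: 9.375 V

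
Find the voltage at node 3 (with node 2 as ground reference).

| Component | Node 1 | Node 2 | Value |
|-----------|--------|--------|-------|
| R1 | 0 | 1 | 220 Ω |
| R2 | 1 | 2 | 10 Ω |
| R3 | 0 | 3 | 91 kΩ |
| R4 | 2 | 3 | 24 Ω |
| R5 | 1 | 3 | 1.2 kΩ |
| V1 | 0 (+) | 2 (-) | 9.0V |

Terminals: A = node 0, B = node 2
Nodal analysis, taking node 2 as the 0 V reference.
Source V1 fixes V_0 = 9 V.
KCL at each unknown node (sum of currents leaving = 0; resistances in Ω):
  Node 1: (V_1 - 9)/220 + (V_1 - 0)/10 + (V_1 - V_3)/1200 = 0
  Node 3: (V_3 - 9)/91000 + (V_3 - 0)/24 + (V_3 - V_1)/1200 = 0
Collecting terms (coefficients in siemens):
  0.1054·V_1 - 0.0008333·V_3 = 0.04091
  0.04251·V_3 - 0.0008333·V_1 = 0.0000989
Determinant D = (0.1054)(0.04251) - (-0.0008333)(-0.0008333) = 0.004479
V_1 = [(0.04091)(0.04251) - (-0.0008333)(0.0000989)]/D = 0.3883 V
V_3 = [(0.1054)(0.0000989) - (0.04091)(-0.0008333)]/D = 0.009938 V
The requested potential is V_3 = 0.009938 V.

Final answer: V_3 = 0.009938 V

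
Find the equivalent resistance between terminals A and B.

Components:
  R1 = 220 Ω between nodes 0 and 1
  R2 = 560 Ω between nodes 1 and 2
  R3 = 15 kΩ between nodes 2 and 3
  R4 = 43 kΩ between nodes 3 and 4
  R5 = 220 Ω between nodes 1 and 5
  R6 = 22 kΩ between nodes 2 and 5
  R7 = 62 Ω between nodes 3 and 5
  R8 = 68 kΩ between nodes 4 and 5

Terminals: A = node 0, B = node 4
The network is not a plain series/parallel combination. Inject a 1 A test current into terminal A (node 0) and return it from terminal B (node 4); then R_eq = V_A / (1 A).
Nodal analysis, taking node 4 as the 0 V reference.
Current source I_test pushes 1 A into node 0 and draws it out of node 4.
KCL at each unknown node (sum of currents leaving = 0; resistances in Ω):
  Node 0: (V_0 - V_1)/220 - 1 = 0
  Node 1: (V_1 - V_0)/220 + (V_1 - V_2)/560 + (V_1 - V_5)/220 = 0
  Node 2: (V_2 - V_1)/560 + (V_2 - V_3)/15000 + (V_2 - V_5)/22000 = 0
  Node 3: (V_3 - V_2)/15000 + (V_3 - 0)/43000 + (V_3 - V_5)/62 = 0
  Node 5: (V_5 - V_1)/220 + (V_5 - V_2)/22000 + (V_5 - V_3)/62 + (V_5 - 0)/68000 = 0
Collecting terms (coefficients in siemens):
  0.004545·V_0 - 0.004545·V_1 = 1
  0.01088·V_1 - 0.004545·V_0 - 0.001786·V_2 - 0.004545·V_5 = 0
  0.001898·V_2 - 0.001786·V_1 - 0.00006667·V_3 - 0.00004545·V_5 = 0
  0.01622·V_3 - 0.00006667·V_2 - 0.01613·V_5 = 0
  0.02073·V_5 - 0.004545·V_1 - 0.00004545·V_2 - 0.01613·V_3 = 0
Solving these 5 simultaneous equations (Gaussian elimination) gives:
  V_0 = 26800 V, V_1 = 26580 V, V_2 = 26570 V, V_3 = 26330 V
  V_5 = 26360 V
R_eq = V_0 / 1 A = 26800 Ω = 26.8 kΩ

Final answer: 26.8 kΩ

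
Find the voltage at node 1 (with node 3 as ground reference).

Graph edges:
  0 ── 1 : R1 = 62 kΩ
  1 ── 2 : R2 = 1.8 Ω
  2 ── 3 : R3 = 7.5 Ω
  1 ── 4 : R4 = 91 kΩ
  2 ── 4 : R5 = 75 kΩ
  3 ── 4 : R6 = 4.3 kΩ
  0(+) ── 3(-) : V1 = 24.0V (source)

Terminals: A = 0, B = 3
Nodal analysis, taking node 3 as the 0 V reference.
Source V1 fixes V_0 = 24 V.
KCL at each unknown node (sum of currents leaving = 0; resistances in Ω):
  Node 1: (V_1 - 24)/62000 + (V_1 - V_2)/1.8 + (V_1 - V_4)/91000 = 0
  Node 2: (V_2 - V_1)/1.8 + (V_2 - 0)/7.5 + (V_2 - V_4)/75000 = 0
  Node 4: (V_4 - V_1)/91000 + (V_4 - V_2)/75000 + (V_4 - 0)/4300 = 0
Collecting terms (coefficients in siemens):
  0.5556·V_1 - 0.5556·V_2 - 0.00001099·V_4 = 0.0003871
  0.6889·V_2 - 0.5556·V_1 - 0.00001333·V_4 = 0
  0.0002569·V_4 - 0.00001099·V_1 - 0.00001333·V_2 = 0
Solving these 3 simultaneous equations (Gaussian elimination) gives:
  V_1 = 0.003599 V, V_2 = 0.002902 V, V_4 = 0.0003046 V
The requested potential is V_1 = 0.003599 V.

Final answer: V_1 = 0.003599 V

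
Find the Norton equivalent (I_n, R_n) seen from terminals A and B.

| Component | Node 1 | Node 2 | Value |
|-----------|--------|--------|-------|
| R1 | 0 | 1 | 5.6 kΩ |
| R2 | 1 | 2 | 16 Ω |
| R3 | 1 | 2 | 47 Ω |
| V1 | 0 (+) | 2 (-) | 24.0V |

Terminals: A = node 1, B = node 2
Find the Thévenin equivalent first; then I_n = V_th/R_th and R_n = R_th.
Step 1 — V_th is the open-circuit voltage V_A - V_B (nothing connected across the terminals).
Nodal analysis, taking node 2 as the 0 V reference.
Source V1 fixes V_0 = 24 V.
KCL at each unknown node (sum of currents leaving = 0; resistances in Ω):
  Node 1: (V_1 - 24)/5600 + (V_1 - 0)/16 + (V_1 - 0)/47 = 0
Collecting terms: 0.08396 × V_1 = 0.004286  =>  V_1 = 0.05105 V
V_th = V_1 - V_2 = 0.05105 - 0 = 0.05105 V
Step 2 — R_th: zero the source — replace V1 by a short circuit (node 2 merges into node 0) — and find the resistance seen between A (node 1) and B (node 0).
Reduce the network between node 1 (A) and node 0 (B) by series/parallel combination:
  Rp1 = R1 ‖ R2 ‖ R3 (parallel, all between nodes 0 and 1) = 1/(1/5600 + 1/16 + 1/47) = 11.91 Ω
R_th = 11.91 Ω
I_n = V_th/R_th = 0.05105/11.91 = 0.004286 A, and R_n = R_th = 11.91 Ω

Final answer: I_n = 0.004286 A, R_n = 11.91 Ω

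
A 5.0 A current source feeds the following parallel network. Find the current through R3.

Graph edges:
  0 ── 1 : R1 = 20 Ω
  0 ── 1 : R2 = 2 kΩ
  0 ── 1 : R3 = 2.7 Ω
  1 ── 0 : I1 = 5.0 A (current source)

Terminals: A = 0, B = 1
All resistors sit directly between nodes 0 and 1, so they are in parallel and share one voltage V; the full source current 5 A splits among them.
1/R_par = 1/20 + 1/2000 + 1/2.7 = 0.4209 S  =>  R_par = 2.376 Ω
V = I × R_par = 5 × 2.376 = 11.88 V
I_R3 = V/R3 = 11.88/2.7 = 4.4 A

Final answer: 4.4 A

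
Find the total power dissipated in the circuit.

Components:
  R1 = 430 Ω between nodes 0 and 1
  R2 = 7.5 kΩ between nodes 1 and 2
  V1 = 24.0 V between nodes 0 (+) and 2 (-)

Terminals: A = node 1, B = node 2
Nodal analysis, taking node 2 as the 0 V reference.
Source V1 fixes V_0 = 24 V.
KCL at each unknown node (sum of currents leaving = 0; resistances in Ω):
  Node 1: (V_1 - 24)/430 + (V_1 - 0)/7500 = 0
Collecting terms: 0.002459 × V_1 = 0.05581  =>  V_1 = 22.7 V
Power in each resistor, P = (ΔV)²/R:
  P_R1 = (24 - 22.7)²/430 = 0.003939 W
  P_R2 = (22.7 - 0)²/7500 = 0.0687 W
P_total = P_R1 + P_R2 = 0.07264 W

Final answer: 0.07264 W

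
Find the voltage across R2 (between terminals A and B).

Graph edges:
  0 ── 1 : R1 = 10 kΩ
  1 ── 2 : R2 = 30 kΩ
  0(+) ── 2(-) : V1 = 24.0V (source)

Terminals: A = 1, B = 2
R1 and R2 are in series across V1 (node 0 → node 1 → node 2), and the output A–B is taken across R2, so this is a voltage divider.
Series current: I = V1/(R1 + R2) = 24/(10000 + 30000) = 24/40000 = 0.0006 A
V_R2 = I × R2 = V1 × R2/(R1 + R2) = 24 × 30000/40000 = 18 V

Final answer: 18 V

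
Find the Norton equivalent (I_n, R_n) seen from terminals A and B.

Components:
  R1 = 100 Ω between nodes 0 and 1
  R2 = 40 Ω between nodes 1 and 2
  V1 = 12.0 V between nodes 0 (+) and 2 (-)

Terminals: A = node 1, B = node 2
Find the Thévenin equivalent first; then I_n = V_th/R_th and R_n = R_th.
Step 1 — V_th is the open-circuit voltage V_A - V_B (nothing connected across the terminals).
Nodal analysis, taking node 2 as the 0 V reference.
Source V1 fixes V_0 = 12 V.
KCL at each unknown node (sum of currents leaving = 0; resistances in Ω):
  Node 1: (V_1 - 12)/100 + (V_1 - 0)/40 = 0
Collecting terms: 0.035 × V_1 = 0.12  =>  V_1 = 3.429 V
V_th = V_1 - V_2 = 3.429 - 0 = 3.429 V
Step 2 — R_th: zero the source — replace V1 by a short circuit (node 2 merges into node 0) — and find the resistance seen between A (node 1) and B (node 0).
Reduce the network between node 1 (A) and node 0 (B) by series/parallel combination:
  Rp1 = R1 ‖ R2 (parallel, both between nodes 0 and 1) = 1/(1/100 + 1/40) = 28.57 Ω
R_th = 28.57 Ω
I_n = V_th/R_th = 3.429/28.57 = 0.12 A, and R_n = R_th = 28.57 Ω

Final answer: I_n = 0.12 A, R_n = 28.57 Ω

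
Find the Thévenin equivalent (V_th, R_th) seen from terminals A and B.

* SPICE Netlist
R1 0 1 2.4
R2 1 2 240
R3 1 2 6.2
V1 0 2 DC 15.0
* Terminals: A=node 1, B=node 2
Step 1 — V_th is the open-circuit voltage V_A - V_B (nothing connected across the terminals).
Nodal analysis, taking node 2 as the 0 V reference.
Source V1 fixes V_0 = 15 V.
KCL at each unknown node (sum of currents leaving = 0; resistances in Ω):
  Node 1: (V_1 - 15)/2.4 + (V_1 - 0)/240 + (V_1 - 0)/6.2 = 0
Collecting terms: 0.5821 × V_1 = 6.25  =>  V_1 = 10.74 V
V_th = V_1 - V_2 = 10.74 - 0 = 10.74 V
Step 2 — R_th: zero the source — replace V1 by a short circuit (node 2 merges into node 0) — and find the resistance seen between A (node 1) and B (node 0).
Reduce the network between node 1 (A) and node 0 (B) by series/parallel combination:
  Rp1 = R1 ‖ R2 ‖ R3 (parallel, all between nodes 0 and 1) = 1/(1/2.4 + 1/240 + 1/6.2) = 1.718 Ω
R_th = 1.718 Ω

Final answer: V_th = 10.74 V, R_th = 1.718 Ω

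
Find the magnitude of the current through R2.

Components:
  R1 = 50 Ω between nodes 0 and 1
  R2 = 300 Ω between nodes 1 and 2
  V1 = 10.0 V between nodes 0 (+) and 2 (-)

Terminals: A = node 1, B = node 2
Nodal analysis, taking node 2 as the 0 V reference.
Source V1 fixes V_0 = 10 V.
KCL at each unknown node (sum of currents leaving = 0; resistances in Ω):
  Node 1: (V_1 - 10)/50 + (V_1 - 0)/300 = 0
Collecting terms: 0.02333 × V_1 = 0.2  =>  V_1 = 8.571 V
I_R2 = (V_1 - V_2)/R2 = (8.571 - 0)/300 = 0.02857 A
|I_R2| = 0.02857 A

Final answer: |I_R2| = 0.02857 A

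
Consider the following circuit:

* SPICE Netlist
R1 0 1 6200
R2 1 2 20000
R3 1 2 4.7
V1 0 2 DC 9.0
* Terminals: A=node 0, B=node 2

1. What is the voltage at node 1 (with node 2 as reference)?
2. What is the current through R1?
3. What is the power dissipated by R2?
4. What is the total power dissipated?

Nodal analysis, taking node 2 as the 0 V reference.
Source V1 fixes V_0 = 9 V.
KCL at each unknown node (sum of currents leaving = 0; resistances in Ω):
  Node 1: (V_1 - 9)/6200 + (V_1 - 0)/20000 + (V_1 - 0)/4.7 = 0
Collecting terms: 0.213 × V_1 = 0.001452  =>  V_1 = 0.006816 V
Part 1:
  Read off the nodal solution: V_1 = 0.006816 V
Part 2:
  I_R1 = (V_0 - V_1)/R1 = (9 - 0.006816)/6200 = 0.001451 A
  Magnitude: I_R1 = 0.001451 A
Part 3:
  I_R2 = (V_1 - V_2)/R2 = (0.006816 - 0)/20000 = 0.0000003408 A
  P_R2 = I_R2² × R2 = (0.0000003408)² × 20000 = 0.000000002323 W
Part 4:
  Power in each resistor, P = (ΔV)²/R:
    P_R1 = (9 - 0.006816)²/6200 = 0.01304 W
    P_R2 = (0.006816 - 0)²/20000 = 0.000000002323 W
    P_R3 = (0.006816 - 0)²/4.7 = 0.000009884 W
  P_total = P_R1 + P_R2 + P_R3 = 0.01305 W

Final answers:
1. V_1 = 0.006816 V
2. I_R1 = 0.001451 A
3. P_R2 = 2.323e-09 W
4. P_total = 0.01305 W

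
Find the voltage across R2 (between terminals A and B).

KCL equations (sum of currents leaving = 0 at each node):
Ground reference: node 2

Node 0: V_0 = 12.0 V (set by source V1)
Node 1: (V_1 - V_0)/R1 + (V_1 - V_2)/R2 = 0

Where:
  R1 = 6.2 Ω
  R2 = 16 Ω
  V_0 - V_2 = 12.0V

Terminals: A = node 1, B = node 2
R1 and R2 are in series across V1 (node 0 → node 1 → node 2), and the output A–B is taken across R2, so this is a voltage divider.
Series current: I = V1/(R1 + R2) = 12/(6.2 + 16) = 12/22.2 = 0.5405 A
V_R2 = I × R2 = V1 × R2/(R1 + R2) = 12 × 16/22.2 = 8.649 V

Final answer: 8.649 V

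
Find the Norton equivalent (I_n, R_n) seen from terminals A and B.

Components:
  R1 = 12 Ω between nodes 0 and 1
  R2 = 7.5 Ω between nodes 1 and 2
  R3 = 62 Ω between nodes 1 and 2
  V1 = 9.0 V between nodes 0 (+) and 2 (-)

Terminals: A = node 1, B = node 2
Find the Thévenin equivalent first; then I_n = V_th/R_th and R_n = R_th.
Step 1 — V_th is the open-circuit voltage V_A - V_B (nothing connected across the terminals).
Nodal analysis, taking node 2 as the 0 V reference.
Source V1 fixes V_0 = 9 V.
KCL at each unknown node (sum of currents leaving = 0; resistances in Ω):
  Node 1: (V_1 - 9)/12 + (V_1 - 0)/7.5 + (V_1 - 0)/62 = 0
Collecting terms: 0.2328 × V_1 = 0.75  =>  V_1 = 3.222 V
V_th = V_1 - V_2 = 3.222 - 0 = 3.222 V
Step 2 — R_th: zero the source — replace V1 by a short circuit (node 2 merges into node 0) — and find the resistance seen between A (node 1) and B (node 0).
Reduce the network between node 1 (A) and node 0 (B) by series/parallel combination:
  Rp1 = R1 ‖ R2 ‖ R3 (parallel, all between nodes 0 and 1) = 1/(1/12 + 1/7.5 + 1/62) = 4.296 Ω
R_th = 4.296 Ω
I_n = V_th/R_th = 3.222/4.296 = 0.75 A, and R_n = R_th = 4.296 Ω

Final answer: I_n = 0.75 A, R_n = 4.296 Ω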